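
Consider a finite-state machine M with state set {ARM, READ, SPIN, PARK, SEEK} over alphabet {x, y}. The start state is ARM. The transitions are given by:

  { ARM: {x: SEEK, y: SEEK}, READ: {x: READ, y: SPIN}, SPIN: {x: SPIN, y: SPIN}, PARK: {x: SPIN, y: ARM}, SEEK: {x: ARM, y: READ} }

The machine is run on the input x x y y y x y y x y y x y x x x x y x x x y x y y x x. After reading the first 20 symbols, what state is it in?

SPIN

Trace: ARM -x-> SEEK -x-> ARM -y-> SEEK -y-> READ -y-> SPIN -x-> SPIN -y-> SPIN -y-> SPIN -x-> SPIN -y-> SPIN -y-> SPIN -x-> SPIN -y-> SPIN -x-> SPIN -x-> SPIN -x-> SPIN -x-> SPIN -y-> SPIN -x-> SPIN -x-> SPIN
After 20 symbols: SPIN.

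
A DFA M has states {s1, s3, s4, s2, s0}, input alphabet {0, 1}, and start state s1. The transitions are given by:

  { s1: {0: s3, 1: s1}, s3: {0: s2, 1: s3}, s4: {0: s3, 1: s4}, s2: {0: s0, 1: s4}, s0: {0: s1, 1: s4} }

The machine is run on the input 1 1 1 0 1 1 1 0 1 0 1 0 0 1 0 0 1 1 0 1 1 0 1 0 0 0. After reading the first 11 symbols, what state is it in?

s3

s1 → s1 → s1 → s1 → s3 → s3 → s3 → s3 → s2 → s4 → s3 → s3
After 11 symbols: s3.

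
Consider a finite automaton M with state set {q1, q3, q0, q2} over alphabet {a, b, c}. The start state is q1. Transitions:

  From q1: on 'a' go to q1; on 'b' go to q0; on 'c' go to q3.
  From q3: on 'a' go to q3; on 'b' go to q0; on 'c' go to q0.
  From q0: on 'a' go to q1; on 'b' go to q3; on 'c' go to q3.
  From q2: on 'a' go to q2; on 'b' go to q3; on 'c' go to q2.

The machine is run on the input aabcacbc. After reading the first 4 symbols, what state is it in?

start at q1
read 'a': q1 → q1
read 'a': q1 → q1
read 'b': q1 → q0
read 'c': q0 → q3
After 4 symbols: q3.

q3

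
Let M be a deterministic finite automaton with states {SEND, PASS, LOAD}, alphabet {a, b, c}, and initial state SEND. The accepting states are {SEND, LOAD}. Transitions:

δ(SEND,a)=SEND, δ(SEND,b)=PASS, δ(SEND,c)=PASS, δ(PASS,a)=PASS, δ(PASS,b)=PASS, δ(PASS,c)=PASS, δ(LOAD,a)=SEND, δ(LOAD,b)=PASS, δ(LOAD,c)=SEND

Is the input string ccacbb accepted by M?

SEND → PASS → PASS → PASS → PASS → PASS → PASS
End state PASS is not accepting.

No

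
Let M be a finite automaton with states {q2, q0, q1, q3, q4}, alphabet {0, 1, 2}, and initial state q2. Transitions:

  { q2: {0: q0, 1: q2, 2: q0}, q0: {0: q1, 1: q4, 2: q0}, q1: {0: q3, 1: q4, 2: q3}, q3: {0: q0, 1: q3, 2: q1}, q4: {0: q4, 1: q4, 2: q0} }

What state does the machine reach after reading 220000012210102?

q0

q2 → q0 → q0 → q1 → q3 → q0 → q1 → q3 → q3 → q1 → q3 → q3 → q0 → q4 → q4 → q0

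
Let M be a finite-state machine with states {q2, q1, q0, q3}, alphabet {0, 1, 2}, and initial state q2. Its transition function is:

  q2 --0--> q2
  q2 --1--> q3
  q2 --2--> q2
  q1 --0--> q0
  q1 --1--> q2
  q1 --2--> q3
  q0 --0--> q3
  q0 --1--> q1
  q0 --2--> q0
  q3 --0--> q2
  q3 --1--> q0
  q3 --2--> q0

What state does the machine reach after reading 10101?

q3

q2 → q3 → q2 → q3 → q2 → q3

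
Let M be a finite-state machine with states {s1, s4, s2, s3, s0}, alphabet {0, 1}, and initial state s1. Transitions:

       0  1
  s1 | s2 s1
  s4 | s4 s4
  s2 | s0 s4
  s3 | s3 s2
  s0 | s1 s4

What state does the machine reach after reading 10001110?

s2

start at s1
read '1': s1 → s1
read '0': s1 → s2
read '0': s2 → s0
read '0': s0 → s1
read '1': s1 → s1
read '1': s1 → s1
read '1': s1 → s1
read '0': s1 → s2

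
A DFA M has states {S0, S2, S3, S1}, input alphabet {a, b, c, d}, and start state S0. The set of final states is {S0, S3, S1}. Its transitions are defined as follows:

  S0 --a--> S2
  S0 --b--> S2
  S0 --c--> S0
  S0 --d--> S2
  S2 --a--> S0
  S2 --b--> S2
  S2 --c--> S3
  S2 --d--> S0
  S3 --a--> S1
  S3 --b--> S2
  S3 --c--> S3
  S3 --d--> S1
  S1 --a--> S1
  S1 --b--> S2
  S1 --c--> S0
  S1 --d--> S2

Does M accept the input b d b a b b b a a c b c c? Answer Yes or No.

Yes

Trace: S0 -b-> S2 -d-> S0 -b-> S2 -a-> S0 -b-> S2 -b-> S2 -b-> S2 -a-> S0 -a-> S2 -c-> S3 -b-> S2 -c-> S3 -c-> S3
End state S3 is accepting.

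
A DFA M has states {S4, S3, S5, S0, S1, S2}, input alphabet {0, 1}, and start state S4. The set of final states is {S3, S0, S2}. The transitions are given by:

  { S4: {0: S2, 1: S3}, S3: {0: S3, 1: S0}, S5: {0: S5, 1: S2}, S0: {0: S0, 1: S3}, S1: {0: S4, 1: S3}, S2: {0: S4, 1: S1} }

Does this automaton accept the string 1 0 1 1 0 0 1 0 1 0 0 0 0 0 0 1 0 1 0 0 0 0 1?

S4 → S3 → S3 → S0 → S3 → S3 → S3 → S0 → S0 → S3 → S3 → S3 → S3 → S3 → S3 → S3 → S0 → S0 → S3 → S3 → S3 → S3 → S3 → S0
End state S0 is accepting.

Yes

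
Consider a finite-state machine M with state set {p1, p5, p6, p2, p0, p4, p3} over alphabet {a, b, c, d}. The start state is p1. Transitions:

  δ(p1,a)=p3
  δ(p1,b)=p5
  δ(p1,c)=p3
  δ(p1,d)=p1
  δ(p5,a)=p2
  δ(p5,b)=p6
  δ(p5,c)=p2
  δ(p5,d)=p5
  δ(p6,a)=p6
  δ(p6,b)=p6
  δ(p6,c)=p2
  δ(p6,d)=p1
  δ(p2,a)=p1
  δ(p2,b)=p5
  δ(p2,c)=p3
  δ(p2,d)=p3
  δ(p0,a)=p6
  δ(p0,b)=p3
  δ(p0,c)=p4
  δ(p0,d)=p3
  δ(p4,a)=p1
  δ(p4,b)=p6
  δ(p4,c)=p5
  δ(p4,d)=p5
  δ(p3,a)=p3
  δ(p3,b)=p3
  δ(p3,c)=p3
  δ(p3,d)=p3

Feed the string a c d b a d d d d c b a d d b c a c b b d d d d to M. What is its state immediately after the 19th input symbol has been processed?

p1 → p3 → p3 → p3 → p3 → p3 → p3 → p3 → p3 → p3 → p3 → p3 → p3 → p3 → p3 → p3 → p3 → p3 → p3 → p3
After 19 symbols: p3.

p3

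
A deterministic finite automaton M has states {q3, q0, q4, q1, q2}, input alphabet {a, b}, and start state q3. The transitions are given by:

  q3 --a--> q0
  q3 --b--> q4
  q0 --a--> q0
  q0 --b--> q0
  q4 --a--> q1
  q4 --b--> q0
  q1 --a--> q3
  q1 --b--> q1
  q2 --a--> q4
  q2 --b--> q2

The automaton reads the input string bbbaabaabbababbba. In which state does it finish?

q0

q3 → q4 → q0 → q0 → q0 → q0 → q0 → q0 → q0 → q0 → q0 → q0 → q0 → q0 → q0 → q0 → q0 → q0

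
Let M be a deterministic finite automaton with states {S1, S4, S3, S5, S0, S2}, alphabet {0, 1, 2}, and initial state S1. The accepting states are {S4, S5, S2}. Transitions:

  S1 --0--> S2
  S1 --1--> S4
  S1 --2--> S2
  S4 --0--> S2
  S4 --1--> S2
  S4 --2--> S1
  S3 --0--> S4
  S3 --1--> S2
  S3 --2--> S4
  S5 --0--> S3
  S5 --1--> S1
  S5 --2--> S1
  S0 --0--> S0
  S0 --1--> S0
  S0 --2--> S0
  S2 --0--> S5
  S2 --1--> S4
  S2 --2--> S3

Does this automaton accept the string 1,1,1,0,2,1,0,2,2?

Yes

Trace: S1 -1-> S4 -1-> S2 -1-> S4 -0-> S2 -2-> S3 -1-> S2 -0-> S5 -2-> S1 -2-> S2
End state S2 is accepting.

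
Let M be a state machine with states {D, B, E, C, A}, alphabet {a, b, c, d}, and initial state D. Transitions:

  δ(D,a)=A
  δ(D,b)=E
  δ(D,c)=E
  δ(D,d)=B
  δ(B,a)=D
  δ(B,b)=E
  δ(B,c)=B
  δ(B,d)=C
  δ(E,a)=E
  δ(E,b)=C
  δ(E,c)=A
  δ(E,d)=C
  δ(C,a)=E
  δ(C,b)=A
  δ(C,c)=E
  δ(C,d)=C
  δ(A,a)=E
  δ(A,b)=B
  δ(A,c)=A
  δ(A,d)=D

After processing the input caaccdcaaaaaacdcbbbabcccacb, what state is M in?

start at D
read 'c': D → E
read 'a': E → E
read 'a': E → E
read 'c': E → A
read 'c': A → A
read 'd': A → D
read 'c': D → E
read 'a': E → E
read 'a': E → E
read 'a': E → E
read 'a': E → E
read 'a': E → E
read 'a': E → E
read 'c': E → A
read 'd': A → D
read 'c': D → E
read 'b': E → C
read 'b': C → A
read 'b': A → B
read 'a': B → D
read 'b': D → E
read 'c': E → A
read 'c': A → A
read 'c': A → A
read 'a': A → E
read 'c': E → A
read 'b': A → B

B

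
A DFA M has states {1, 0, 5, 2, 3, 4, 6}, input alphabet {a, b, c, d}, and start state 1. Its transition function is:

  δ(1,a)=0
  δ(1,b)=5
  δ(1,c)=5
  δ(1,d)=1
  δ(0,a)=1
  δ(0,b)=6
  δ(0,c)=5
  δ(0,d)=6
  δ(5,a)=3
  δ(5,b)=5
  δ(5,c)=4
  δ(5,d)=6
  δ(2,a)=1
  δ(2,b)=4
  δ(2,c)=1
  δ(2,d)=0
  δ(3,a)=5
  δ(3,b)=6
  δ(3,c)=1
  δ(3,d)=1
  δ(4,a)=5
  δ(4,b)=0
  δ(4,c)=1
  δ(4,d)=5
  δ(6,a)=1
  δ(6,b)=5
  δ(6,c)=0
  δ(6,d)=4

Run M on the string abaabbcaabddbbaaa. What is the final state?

start at 1
read 'a': 1 → 0
read 'b': 0 → 6
read 'a': 6 → 1
read 'a': 1 → 0
read 'b': 0 → 6
read 'b': 6 → 5
read 'c': 5 → 4
read 'a': 4 → 5
read 'a': 5 → 3
read 'b': 3 → 6
read 'd': 6 → 4
read 'd': 4 → 5
read 'b': 5 → 5
read 'b': 5 → 5
read 'a': 5 → 3
read 'a': 3 → 5
read 'a': 5 → 3

3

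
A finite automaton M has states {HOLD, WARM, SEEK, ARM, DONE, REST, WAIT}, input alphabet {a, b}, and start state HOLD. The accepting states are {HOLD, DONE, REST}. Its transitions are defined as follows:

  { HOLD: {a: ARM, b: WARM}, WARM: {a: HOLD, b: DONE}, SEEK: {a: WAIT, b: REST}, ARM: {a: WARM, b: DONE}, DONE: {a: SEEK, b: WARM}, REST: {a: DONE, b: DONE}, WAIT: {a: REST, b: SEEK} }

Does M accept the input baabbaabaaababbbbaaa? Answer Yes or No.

Yes

HOLD → WARM → HOLD → ARM → DONE → WARM → HOLD → ARM → DONE → SEEK → WAIT → REST → DONE → SEEK → REST → DONE → WARM → DONE → SEEK → WAIT → REST
End state REST is accepting.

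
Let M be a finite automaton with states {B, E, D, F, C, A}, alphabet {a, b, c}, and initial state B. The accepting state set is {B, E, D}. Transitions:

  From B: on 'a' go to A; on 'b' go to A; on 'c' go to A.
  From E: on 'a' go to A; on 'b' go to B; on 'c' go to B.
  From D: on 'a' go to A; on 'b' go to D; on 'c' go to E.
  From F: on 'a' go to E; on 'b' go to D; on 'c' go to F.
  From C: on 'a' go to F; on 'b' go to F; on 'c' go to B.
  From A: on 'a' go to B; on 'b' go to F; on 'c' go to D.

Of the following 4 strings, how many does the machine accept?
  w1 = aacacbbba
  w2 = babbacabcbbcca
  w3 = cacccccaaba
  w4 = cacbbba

w1:
  start at B
  read 'a': B → A
  read 'a': A → B
  read 'c': B → A
  read 'a': A → B
  read 'c': B → A
  read 'b': A → F
  read 'b': F → D
  read 'b': D → D
  read 'a': D → A
  end A, rejected
w2:
  start at B
  read 'b': B → A
  read 'a': A → B
  read 'b': B → A
  read 'b': A → F
  read 'a': F → E
  read 'c': E → B
  read 'a': B → A
  read 'b': A → F
  read 'c': F → F
  read 'b': F → D
  read 'b': D → D
  read 'c': D → E
  read 'c': E → B
  read 'a': B → A
  end A, rejected
w3:
  start at B
  read 'c': B → A
  read 'a': A → B
  read 'c': B → A
  read 'c': A → D
  read 'c': D → E
  read 'c': E → B
  read 'c': B → A
  read 'a': A → B
  read 'a': B → A
  read 'b': A → F
  read 'a': F → E
  end E, accepted
w4:
  start at B
  read 'c': B → A
  read 'a': A → B
  read 'c': B → A
  read 'b': A → F
  read 'b': F → D
  read 'b': D → D
  read 'a': D → A
  end A, rejected

1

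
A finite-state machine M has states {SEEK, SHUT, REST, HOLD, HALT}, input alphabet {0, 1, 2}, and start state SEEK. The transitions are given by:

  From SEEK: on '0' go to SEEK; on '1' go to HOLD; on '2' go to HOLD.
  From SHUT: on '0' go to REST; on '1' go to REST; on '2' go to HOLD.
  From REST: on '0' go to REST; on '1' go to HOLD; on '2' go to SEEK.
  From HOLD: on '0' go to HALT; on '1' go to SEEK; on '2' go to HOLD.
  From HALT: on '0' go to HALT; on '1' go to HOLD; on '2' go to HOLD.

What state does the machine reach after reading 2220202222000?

HALT

Trace: SEEK -2-> HOLD -2-> HOLD -2-> HOLD -0-> HALT -2-> HOLD -0-> HALT -2-> HOLD -2-> HOLD -2-> HOLD -2-> HOLD -0-> HALT -0-> HALT -0-> HALT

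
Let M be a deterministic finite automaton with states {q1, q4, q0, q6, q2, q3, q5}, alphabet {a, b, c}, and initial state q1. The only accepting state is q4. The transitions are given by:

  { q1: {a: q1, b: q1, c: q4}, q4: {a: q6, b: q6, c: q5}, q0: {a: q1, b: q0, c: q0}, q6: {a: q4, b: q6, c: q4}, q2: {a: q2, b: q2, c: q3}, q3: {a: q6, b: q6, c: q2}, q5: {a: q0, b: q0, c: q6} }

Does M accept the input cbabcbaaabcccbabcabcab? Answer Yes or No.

No

Trace: q1 -c-> q4 -b-> q6 -a-> q4 -b-> q6 -c-> q4 -b-> q6 -a-> q4 -a-> q6 -a-> q4 -b-> q6 -c-> q4 -c-> q5 -c-> q6 -b-> q6 -a-> q4 -b-> q6 -c-> q4 -a-> q6 -b-> q6 -c-> q4 -a-> q6 -b-> q6
End state q6 is not accepting.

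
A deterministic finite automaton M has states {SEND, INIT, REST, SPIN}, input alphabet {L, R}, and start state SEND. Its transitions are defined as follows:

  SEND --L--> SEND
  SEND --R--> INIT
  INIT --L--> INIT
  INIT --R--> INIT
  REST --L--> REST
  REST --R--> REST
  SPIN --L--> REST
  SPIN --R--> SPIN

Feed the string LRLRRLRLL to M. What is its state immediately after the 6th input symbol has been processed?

Trace: SEND -L-> SEND -R-> INIT -L-> INIT -R-> INIT -R-> INIT -L-> INIT
After 6 symbols: INIT.

INIT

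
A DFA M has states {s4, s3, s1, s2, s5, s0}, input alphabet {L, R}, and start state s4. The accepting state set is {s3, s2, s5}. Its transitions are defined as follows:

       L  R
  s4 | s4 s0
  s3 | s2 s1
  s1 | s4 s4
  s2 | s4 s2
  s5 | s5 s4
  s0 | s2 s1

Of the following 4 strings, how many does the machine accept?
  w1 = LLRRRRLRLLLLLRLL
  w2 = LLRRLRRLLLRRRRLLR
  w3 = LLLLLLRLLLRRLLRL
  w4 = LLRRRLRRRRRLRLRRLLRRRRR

w1:
  start at s4
  read 'L': s4 → s4
  read 'L': s4 → s4
  read 'R': s4 → s0
  read 'R': s0 → s1
  read 'R': s1 → s4
  read 'R': s4 → s0
  read 'L': s0 → s2
  read 'R': s2 → s2
  read 'L': s2 → s4
  read 'L': s4 → s4
  read 'L': s4 → s4
  read 'L': s4 → s4
  read 'L': s4 → s4
  read 'R': s4 → s0
  read 'L': s0 → s2
  read 'L': s2 → s4
  end s4, rejected
w2:
  start at s4
  read 'L': s4 → s4
  read 'L': s4 → s4
  read 'R': s4 → s0
  read 'R': s0 → s1
  read 'L': s1 → s4
  read 'R': s4 → s0
  read 'R': s0 → s1
  read 'L': s1 → s4
  read 'L': s4 → s4
  read 'L': s4 → s4
  read 'R': s4 → s0
  read 'R': s0 → s1
  read 'R': s1 → s4
  read 'R': s4 → s0
  read 'L': s0 → s2
  read 'L': s2 → s4
  read 'R': s4 → s0
  end s0, rejected
w3:
  start at s4
  read 'L': s4 → s4
  read 'L': s4 → s4
  read 'L': s4 → s4
  read 'L': s4 → s4
  read 'L': s4 → s4
  read 'L': s4 → s4
  read 'R': s4 → s0
  read 'L': s0 → s2
  read 'L': s2 → s4
  read 'L': s4 → s4
  read 'R': s4 → s0
  read 'R': s0 → s1
  read 'L': s1 → s4
  read 'L': s4 → s4
  read 'R': s4 → s0
  read 'L': s0 → s2
  end s2, accepted
w4:
  start at s4
  read 'L': s4 → s4
  read 'L': s4 → s4
  read 'R': s4 → s0
  read 'R': s0 → s1
  read 'R': s1 → s4
  read 'L': s4 → s4
  read 'R': s4 → s0
  read 'R': s0 → s1
  read 'R': s1 → s4
  read 'R': s4 → s0
  read 'R': s0 → s1
  read 'L': s1 → s4
  read 'R': s4 → s0
  read 'L': s0 → s2
  read 'R': s2 → s2
  read 'R': s2 → s2
  read 'L': s2 → s4
  read 'L': s4 → s4
  read 'R': s4 → s0
  read 'R': s0 → s1
  read 'R': s1 → s4
  read 'R': s4 → s0
  read 'R': s0 → s1
  end s1, rejected

1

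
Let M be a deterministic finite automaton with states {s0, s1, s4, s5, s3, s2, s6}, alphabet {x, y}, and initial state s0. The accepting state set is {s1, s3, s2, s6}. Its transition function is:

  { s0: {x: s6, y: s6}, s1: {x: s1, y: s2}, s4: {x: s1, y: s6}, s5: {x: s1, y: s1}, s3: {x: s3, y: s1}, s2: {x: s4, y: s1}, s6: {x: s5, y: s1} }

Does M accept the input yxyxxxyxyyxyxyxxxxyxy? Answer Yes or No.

s0 → s6 → s5 → s1 → s1 → s1 → s1 → s2 → s4 → s6 → s1 → s1 → s2 → s4 → s6 → s5 → s1 → s1 → s1 → s2 → s4 → s6
End state s6 is accepting.

Yes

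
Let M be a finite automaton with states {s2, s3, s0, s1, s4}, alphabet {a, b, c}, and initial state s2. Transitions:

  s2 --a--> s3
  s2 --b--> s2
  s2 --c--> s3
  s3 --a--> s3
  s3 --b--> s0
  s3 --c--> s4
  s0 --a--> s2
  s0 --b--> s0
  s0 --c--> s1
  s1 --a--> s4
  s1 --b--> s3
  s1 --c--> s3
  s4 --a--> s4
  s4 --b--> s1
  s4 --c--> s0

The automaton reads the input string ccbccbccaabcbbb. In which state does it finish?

s0

start at s2
read 'c': s2 → s3
read 'c': s3 → s4
read 'b': s4 → s1
read 'c': s1 → s3
read 'c': s3 → s4
read 'b': s4 → s1
read 'c': s1 → s3
read 'c': s3 → s4
read 'a': s4 → s4
read 'a': s4 → s4
read 'b': s4 → s1
read 'c': s1 → s3
read 'b': s3 → s0
read 'b': s0 → s0
read 'b': s0 → s0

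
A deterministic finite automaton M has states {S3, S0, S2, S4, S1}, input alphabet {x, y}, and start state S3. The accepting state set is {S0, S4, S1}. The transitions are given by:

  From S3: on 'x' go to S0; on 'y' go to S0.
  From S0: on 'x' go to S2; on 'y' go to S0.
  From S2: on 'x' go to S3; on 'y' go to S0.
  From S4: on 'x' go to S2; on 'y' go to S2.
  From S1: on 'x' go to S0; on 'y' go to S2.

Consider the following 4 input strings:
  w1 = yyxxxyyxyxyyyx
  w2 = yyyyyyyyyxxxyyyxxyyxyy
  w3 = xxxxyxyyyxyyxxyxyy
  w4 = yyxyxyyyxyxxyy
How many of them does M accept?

w1: Trace: S3 -y-> S0 -y-> S0 -x-> S2 -x-> S3 -x-> S0 -y-> S0 -y-> S0 -x-> S2 -y-> S0 -x-> S2 -y-> S0 -y-> S0 -y-> S0 -x-> S2  → end S2, rejected
w2: Trace: S3 -y-> S0 -y-> S0 -y-> S0 -y-> S0 -y-> S0 -y-> S0 -y-> S0 -y-> S0 -y-> S0 -x-> S2 -x-> S3 -x-> S0 -y-> S0 -y-> S0 -y-> S0 -x-> S2 -x-> S3 -y-> S0 -y-> S0 -x-> S2 -y-> S0 -y-> S0  → end S0, accepted
w3: Trace: S3 -x-> S0 -x-> S2 -x-> S3 -x-> S0 -y-> S0 -x-> S2 -y-> S0 -y-> S0 -y-> S0 -x-> S2 -y-> S0 -y-> S0 -x-> S2 -x-> S3 -y-> S0 -x-> S2 -y-> S0 -y-> S0  → end S0, accepted
w4: Trace: S3 -y-> S0 -y-> S0 -x-> S2 -y-> S0 -x-> S2 -y-> S0 -y-> S0 -y-> S0 -x-> S2 -y-> S0 -x-> S2 -x-> S3 -y-> S0 -y-> S0  → end S0, accepted

3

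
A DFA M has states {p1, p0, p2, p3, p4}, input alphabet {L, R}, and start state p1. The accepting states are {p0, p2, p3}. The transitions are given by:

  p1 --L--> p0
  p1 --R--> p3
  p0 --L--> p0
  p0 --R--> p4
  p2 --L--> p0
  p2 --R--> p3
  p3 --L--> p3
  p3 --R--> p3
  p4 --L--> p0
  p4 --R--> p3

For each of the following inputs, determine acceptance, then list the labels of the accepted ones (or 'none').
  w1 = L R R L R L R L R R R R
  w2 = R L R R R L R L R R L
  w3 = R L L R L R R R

w1:
  start at p1
  read 'L': p1 → p0
  read 'R': p0 → p4
  read 'R': p4 → p3
  read 'L': p3 → p3
  read 'R': p3 → p3
  read 'L': p3 → p3
  read 'R': p3 → p3
  read 'L': p3 → p3
  read 'R': p3 → p3
  read 'R': p3 → p3
  read 'R': p3 → p3
  read 'R': p3 → p3
  end p3, accepted
w2:
  start at p1
  read 'R': p1 → p3
  read 'L': p3 → p3
  read 'R': p3 → p3
  read 'R': p3 → p3
  read 'R': p3 → p3
  read 'L': p3 → p3
  read 'R': p3 → p3
  read 'L': p3 → p3
  read 'R': p3 → p3
  read 'R': p3 → p3
  read 'L': p3 → p3
  end p3, accepted
w3:
  start at p1
  read 'R': p1 → p3
  read 'L': p3 → p3
  read 'L': p3 → p3
  read 'R': p3 → p3
  read 'L': p3 → p3
  read 'R': p3 → p3
  read 'R': p3 → p3
  read 'R': p3 → p3
  end p3, accepted

w1, w2, w3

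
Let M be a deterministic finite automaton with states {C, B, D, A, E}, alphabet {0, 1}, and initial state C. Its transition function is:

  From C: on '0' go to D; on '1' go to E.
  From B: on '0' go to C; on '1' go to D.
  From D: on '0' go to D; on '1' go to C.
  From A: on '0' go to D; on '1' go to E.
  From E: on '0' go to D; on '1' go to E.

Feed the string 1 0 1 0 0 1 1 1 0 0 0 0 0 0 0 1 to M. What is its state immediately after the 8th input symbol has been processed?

E

Trace: C -1-> E -0-> D -1-> C -0-> D -0-> D -1-> C -1-> E -1-> E
After 8 symbols: E.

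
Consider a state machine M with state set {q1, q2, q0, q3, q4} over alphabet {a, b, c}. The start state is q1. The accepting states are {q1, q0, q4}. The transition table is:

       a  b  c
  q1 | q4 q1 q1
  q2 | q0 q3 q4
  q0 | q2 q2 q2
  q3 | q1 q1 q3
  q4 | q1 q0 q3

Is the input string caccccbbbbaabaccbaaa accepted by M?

Yes

Trace: q1 -c-> q1 -a-> q4 -c-> q3 -c-> q3 -c-> q3 -c-> q3 -b-> q1 -b-> q1 -b-> q1 -b-> q1 -a-> q4 -a-> q1 -b-> q1 -a-> q4 -c-> q3 -c-> q3 -b-> q1 -a-> q4 -a-> q1 -a-> q4
End state q4 is accepting.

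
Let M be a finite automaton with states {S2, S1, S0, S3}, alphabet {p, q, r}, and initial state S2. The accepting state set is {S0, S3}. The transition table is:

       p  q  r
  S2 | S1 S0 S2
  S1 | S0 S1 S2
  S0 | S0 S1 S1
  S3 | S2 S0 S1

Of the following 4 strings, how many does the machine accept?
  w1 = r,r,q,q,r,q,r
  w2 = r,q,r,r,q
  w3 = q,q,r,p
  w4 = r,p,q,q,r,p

1

w1:
  start at S2
  read 'r': S2 → S2
  read 'r': S2 → S2
  read 'q': S2 → S0
  read 'q': S0 → S1
  read 'r': S1 → S2
  read 'q': S2 → S0
  read 'r': S0 → S1
  end S1, rejected
w2:
  start at S2
  read 'r': S2 → S2
  read 'q': S2 → S0
  read 'r': S0 → S1
  read 'r': S1 → S2
  read 'q': S2 → S0
  end S0, accepted
w3:
  start at S2
  read 'q': S2 → S0
  read 'q': S0 → S1
  read 'r': S1 → S2
  read 'p': S2 → S1
  end S1, rejected
w4:
  start at S2
  read 'r': S2 → S2
  read 'p': S2 → S1
  read 'q': S1 → S1
  read 'q': S1 → S1
  read 'r': S1 → S2
  read 'p': S2 → S1
  end S1, rejected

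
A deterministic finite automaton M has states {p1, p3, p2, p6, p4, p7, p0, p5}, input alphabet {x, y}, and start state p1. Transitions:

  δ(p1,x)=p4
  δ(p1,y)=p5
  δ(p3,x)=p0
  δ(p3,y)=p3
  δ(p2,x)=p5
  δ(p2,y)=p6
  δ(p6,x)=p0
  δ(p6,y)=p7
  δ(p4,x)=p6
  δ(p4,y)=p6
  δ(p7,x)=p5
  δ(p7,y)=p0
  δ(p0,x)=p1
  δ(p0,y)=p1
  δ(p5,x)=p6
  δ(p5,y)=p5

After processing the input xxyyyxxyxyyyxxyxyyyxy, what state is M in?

p1 → p4 → p6 → p7 → p0 → p1 → p4 → p6 → p7 → p5 → p5 → p5 → p5 → p6 → p0 → p1 → p4 → p6 → p7 → p0 → p1 → p5

p5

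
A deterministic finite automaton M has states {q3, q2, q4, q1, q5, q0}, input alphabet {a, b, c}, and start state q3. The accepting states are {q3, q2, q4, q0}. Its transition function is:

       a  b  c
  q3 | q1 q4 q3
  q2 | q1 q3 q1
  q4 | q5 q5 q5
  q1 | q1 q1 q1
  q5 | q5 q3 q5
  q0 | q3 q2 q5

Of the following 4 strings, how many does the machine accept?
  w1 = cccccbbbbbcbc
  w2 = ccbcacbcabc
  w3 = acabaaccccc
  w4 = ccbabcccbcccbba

w1: q3 → q3 → q3 → q3 → q3 → q3 → q4 → q5 → q3 → q4 → q5 → q5 → q3 → q3  → end q3, accepted
w2: q3 → q3 → q3 → q4 → q5 → q5 → q5 → q3 → q3 → q1 → q1 → q1  → end q1, rejected
w3: q3 → q1 → q1 → q1 → q1 → q1 → q1 → q1 → q1 → q1 → q1 → q1  → end q1, rejected
w4: q3 → q3 → q3 → q4 → q5 → q3 → q3 → q3 → q3 → q4 → q5 → q5 → q5 → q3 → q4 → q5  → end q5, rejected

1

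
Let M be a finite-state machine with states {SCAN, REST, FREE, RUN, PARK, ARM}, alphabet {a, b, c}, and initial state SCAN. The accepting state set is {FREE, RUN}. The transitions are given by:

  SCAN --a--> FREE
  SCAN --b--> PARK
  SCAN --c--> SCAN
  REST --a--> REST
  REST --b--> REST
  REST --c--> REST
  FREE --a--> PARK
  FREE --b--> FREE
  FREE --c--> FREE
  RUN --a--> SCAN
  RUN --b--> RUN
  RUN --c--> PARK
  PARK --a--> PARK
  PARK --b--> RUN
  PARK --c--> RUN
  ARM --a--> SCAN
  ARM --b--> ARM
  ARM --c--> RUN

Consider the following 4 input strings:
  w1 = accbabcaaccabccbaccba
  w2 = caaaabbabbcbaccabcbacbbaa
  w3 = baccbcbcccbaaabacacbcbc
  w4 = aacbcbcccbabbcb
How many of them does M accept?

w1:
  start at SCAN
  read 'a': SCAN → FREE
  read 'c': FREE → FREE
  read 'c': FREE → FREE
  read 'b': FREE → FREE
  read 'a': FREE → PARK
  read 'b': PARK → RUN
  read 'c': RUN → PARK
  read 'a': PARK → PARK
  read 'a': PARK → PARK
  read 'c': PARK → RUN
  read 'c': RUN → PARK
  read 'a': PARK → PARK
  read 'b': PARK → RUN
  read 'c': RUN → PARK
  read 'c': PARK → RUN
  read 'b': RUN → RUN
  read 'a': RUN → SCAN
  read 'c': SCAN → SCAN
  read 'c': SCAN → SCAN
  read 'b': SCAN → PARK
  read 'a': PARK → PARK
  end PARK, rejected
w2:
  start at SCAN
  read 'c': SCAN → SCAN
  read 'a': SCAN → FREE
  read 'a': FREE → PARK
  read 'a': PARK → PARK
  read 'a': PARK → PARK
  read 'b': PARK → RUN
  read 'b': RUN → RUN
  read 'a': RUN → SCAN
  read 'b': SCAN → PARK
  read 'b': PARK → RUN
  read 'c': RUN → PARK
  read 'b': PARK → RUN
  read 'a': RUN → SCAN
  read 'c': SCAN → SCAN
  read 'c': SCAN → SCAN
  read 'a': SCAN → FREE
  read 'b': FREE → FREE
  read 'c': FREE → FREE
  read 'b': FREE → FREE
  read 'a': FREE → PARK
  read 'c': PARK → RUN
  read 'b': RUN → RUN
  read 'b': RUN → RUN
  read 'a': RUN → SCAN
  read 'a': SCAN → FREE
  end FREE, accepted
w3:
  start at SCAN
  read 'b': SCAN → PARK
  read 'a': PARK → PARK
  read 'c': PARK → RUN
  read 'c': RUN → PARK
  read 'b': PARK → RUN
  read 'c': RUN → PARK
  read 'b': PARK → RUN
  read 'c': RUN → PARK
  read 'c': PARK → RUN
  read 'c': RUN → PARK
  read 'b': PARK → RUN
  read 'a': RUN → SCAN
  read 'a': SCAN → FREE
  read 'a': FREE → PARK
  read 'b': PARK → RUN
  read 'a': RUN → SCAN
  read 'c': SCAN → SCAN
  read 'a': SCAN → FREE
  read 'c': FREE → FREE
  read 'b': FREE → FREE
  read 'c': FREE → FREE
  read 'b': FREE → FREE
  read 'c': FREE → FREE
  end FREE, accepted
w4:
  start at SCAN
  read 'a': SCAN → FREE
  read 'a': FREE → PARK
  read 'c': PARK → RUN
  read 'b': RUN → RUN
  read 'c': RUN → PARK
  read 'b': PARK → RUN
  read 'c': RUN → PARK
  read 'c': PARK → RUN
  read 'c': RUN → PARK
  read 'b': PARK → RUN
  read 'a': RUN → SCAN
  read 'b': SCAN → PARK
  read 'b': PARK → RUN
  read 'c': RUN → PARK
  read 'b': PARK → RUN
  end RUN, accepted

3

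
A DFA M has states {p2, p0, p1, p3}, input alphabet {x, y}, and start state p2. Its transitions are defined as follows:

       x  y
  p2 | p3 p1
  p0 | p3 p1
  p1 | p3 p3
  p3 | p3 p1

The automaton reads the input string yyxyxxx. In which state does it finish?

p3

Trace: p2 -y-> p1 -y-> p3 -x-> p3 -y-> p1 -x-> p3 -x-> p3 -x-> p3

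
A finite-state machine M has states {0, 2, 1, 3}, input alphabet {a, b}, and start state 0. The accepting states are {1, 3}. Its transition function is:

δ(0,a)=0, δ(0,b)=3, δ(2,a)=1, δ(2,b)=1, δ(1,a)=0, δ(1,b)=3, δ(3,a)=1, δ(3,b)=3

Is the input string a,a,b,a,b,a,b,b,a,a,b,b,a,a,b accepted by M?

Yes

start at 0
read 'a': 0 → 0
read 'a': 0 → 0
read 'b': 0 → 3
read 'a': 3 → 1
read 'b': 1 → 3
read 'a': 3 → 1
read 'b': 1 → 3
read 'b': 3 → 3
read 'a': 3 → 1
read 'a': 1 → 0
read 'b': 0 → 3
read 'b': 3 → 3
read 'a': 3 → 1
read 'a': 1 → 0
read 'b': 0 → 3
End state 3 is accepting.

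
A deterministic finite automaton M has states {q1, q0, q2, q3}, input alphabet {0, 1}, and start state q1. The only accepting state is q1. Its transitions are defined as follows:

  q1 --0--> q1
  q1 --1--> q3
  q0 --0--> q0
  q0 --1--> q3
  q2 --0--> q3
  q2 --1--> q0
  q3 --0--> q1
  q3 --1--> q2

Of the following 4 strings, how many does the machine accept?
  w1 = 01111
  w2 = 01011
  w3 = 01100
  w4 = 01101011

1

w1: q1 → q1 → q3 → q2 → q0 → q3  → end q3, rejected
w2: q1 → q1 → q3 → q1 → q3 → q2  → end q2, rejected
w3: q1 → q1 → q3 → q2 → q3 → q1  → end q1, accepted
w4: q1 → q1 → q3 → q2 → q3 → q2 → q3 → q2 → q0  → end q0, rejected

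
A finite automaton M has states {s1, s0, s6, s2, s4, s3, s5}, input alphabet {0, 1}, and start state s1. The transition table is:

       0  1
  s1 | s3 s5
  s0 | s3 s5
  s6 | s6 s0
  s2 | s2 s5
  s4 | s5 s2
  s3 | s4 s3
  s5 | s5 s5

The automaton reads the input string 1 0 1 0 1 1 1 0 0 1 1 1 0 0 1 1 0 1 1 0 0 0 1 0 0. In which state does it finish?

s5

start at s1
read '1': s1 → s5
read '0': s5 → s5
read '1': s5 → s5
read '0': s5 → s5
read '1': s5 → s5
read '1': s5 → s5
read '1': s5 → s5
read '0': s5 → s5
read '0': s5 → s5
read '1': s5 → s5
read '1': s5 → s5
read '1': s5 → s5
read '0': s5 → s5
read '0': s5 → s5
read '1': s5 → s5
read '1': s5 → s5
read '0': s5 → s5
read '1': s5 → s5
read '1': s5 → s5
read '0': s5 → s5
read '0': s5 → s5
read '0': s5 → s5
read '1': s5 → s5
read '0': s5 → s5
read '0': s5 → s5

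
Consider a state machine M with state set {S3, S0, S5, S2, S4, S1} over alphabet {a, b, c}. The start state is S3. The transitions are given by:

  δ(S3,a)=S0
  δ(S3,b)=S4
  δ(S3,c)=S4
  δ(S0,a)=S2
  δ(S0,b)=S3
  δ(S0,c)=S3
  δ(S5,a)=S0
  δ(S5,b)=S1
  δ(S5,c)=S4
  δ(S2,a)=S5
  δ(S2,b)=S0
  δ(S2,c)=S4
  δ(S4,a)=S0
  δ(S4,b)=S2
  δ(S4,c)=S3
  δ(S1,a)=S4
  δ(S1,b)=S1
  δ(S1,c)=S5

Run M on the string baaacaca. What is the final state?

start at S3
read 'b': S3 → S4
read 'a': S4 → S0
read 'a': S0 → S2
read 'a': S2 → S5
read 'c': S5 → S4
read 'a': S4 → S0
read 'c': S0 → S3
read 'a': S3 → S0

S0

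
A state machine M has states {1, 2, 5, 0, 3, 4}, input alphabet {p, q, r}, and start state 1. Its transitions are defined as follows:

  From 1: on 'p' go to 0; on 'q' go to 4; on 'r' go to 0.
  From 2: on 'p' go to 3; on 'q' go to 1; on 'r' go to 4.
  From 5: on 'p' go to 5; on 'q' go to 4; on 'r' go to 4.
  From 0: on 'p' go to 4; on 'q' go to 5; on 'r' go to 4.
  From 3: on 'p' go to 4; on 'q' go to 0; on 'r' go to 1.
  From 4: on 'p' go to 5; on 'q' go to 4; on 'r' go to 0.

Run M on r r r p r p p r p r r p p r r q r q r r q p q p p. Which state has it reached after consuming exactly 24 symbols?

5

start at 1
read 'r': 1 → 0
read 'r': 0 → 4
read 'r': 4 → 0
read 'p': 0 → 4
read 'r': 4 → 0
read 'p': 0 → 4
read 'p': 4 → 5
read 'r': 5 → 4
read 'p': 4 → 5
read 'r': 5 → 4
read 'r': 4 → 0
read 'p': 0 → 4
read 'p': 4 → 5
read 'r': 5 → 4
read 'r': 4 → 0
read 'q': 0 → 5
read 'r': 5 → 4
read 'q': 4 → 4
read 'r': 4 → 0
read 'r': 0 → 4
read 'q': 4 → 4
read 'p': 4 → 5
read 'q': 5 → 4
read 'p': 4 → 5
After 24 symbols: 5.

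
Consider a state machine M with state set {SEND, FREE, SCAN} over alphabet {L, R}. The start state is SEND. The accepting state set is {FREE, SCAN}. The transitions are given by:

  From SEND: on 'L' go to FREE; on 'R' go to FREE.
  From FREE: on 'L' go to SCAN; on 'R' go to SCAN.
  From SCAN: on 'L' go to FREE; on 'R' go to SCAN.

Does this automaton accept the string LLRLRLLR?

SEND → FREE → SCAN → SCAN → FREE → SCAN → FREE → SCAN → SCAN
End state SCAN is accepting.

Yes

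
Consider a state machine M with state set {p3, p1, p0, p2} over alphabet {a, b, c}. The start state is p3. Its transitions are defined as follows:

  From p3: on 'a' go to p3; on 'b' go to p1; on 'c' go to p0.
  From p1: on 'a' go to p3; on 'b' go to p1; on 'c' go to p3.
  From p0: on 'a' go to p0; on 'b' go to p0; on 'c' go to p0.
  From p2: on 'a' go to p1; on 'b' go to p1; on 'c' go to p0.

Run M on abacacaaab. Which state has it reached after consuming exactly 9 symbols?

p0

start at p3
read 'a': p3 → p3
read 'b': p3 → p1
read 'a': p1 → p3
read 'c': p3 → p0
read 'a': p0 → p0
read 'c': p0 → p0
read 'a': p0 → p0
read 'a': p0 → p0
read 'a': p0 → p0
After 9 symbols: p0.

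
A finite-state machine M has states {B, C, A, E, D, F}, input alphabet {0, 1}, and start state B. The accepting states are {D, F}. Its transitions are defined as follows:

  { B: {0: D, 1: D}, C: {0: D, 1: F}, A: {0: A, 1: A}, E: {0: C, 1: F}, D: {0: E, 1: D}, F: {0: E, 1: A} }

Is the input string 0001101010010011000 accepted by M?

Trace: B -0-> D -0-> E -0-> C -1-> F -1-> A -0-> A -1-> A -0-> A -1-> A -0-> A -0-> A -1-> A -0-> A -0-> A -1-> A -1-> A -0-> A -0-> A -0-> A
End state A is not accepting.

No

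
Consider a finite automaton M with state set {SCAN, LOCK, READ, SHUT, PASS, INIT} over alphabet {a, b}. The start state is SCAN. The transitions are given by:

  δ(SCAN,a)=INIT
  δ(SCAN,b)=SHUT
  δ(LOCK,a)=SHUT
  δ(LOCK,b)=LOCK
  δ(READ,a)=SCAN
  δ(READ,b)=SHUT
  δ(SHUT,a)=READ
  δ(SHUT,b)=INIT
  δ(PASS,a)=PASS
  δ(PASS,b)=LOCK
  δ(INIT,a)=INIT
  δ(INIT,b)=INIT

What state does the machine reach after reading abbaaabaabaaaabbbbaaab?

INIT

SCAN → INIT → INIT → INIT → INIT → INIT → INIT → INIT → INIT → INIT → INIT → INIT → INIT → INIT → INIT → INIT → INIT → INIT → INIT → INIT → INIT → INIT → INIT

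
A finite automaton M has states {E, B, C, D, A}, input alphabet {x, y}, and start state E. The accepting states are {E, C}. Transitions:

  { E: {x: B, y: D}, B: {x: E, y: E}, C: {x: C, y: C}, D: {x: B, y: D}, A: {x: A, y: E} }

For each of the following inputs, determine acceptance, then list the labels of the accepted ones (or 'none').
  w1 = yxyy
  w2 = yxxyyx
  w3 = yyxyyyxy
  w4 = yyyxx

w3, w4

w1: Trace: E -y-> D -x-> B -y-> E -y-> D  → end D, rejected
w2: Trace: E -y-> D -x-> B -x-> E -y-> D -y-> D -x-> B  → end B, rejected
w3: Trace: E -y-> D -y-> D -x-> B -y-> E -y-> D -y-> D -x-> B -y-> E  → end E, accepted
w4: Trace: E -y-> D -y-> D -y-> D -x-> B -x-> E  → end E, accepted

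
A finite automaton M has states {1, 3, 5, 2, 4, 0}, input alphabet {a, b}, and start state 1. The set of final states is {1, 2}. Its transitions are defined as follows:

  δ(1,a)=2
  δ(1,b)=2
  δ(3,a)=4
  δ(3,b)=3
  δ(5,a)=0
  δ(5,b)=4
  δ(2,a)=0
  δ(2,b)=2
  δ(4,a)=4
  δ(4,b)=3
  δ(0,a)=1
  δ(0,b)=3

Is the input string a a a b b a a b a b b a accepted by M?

No

Trace: 1 -a-> 2 -a-> 0 -a-> 1 -b-> 2 -b-> 2 -a-> 0 -a-> 1 -b-> 2 -a-> 0 -b-> 3 -b-> 3 -a-> 4
End state 4 is not accepting.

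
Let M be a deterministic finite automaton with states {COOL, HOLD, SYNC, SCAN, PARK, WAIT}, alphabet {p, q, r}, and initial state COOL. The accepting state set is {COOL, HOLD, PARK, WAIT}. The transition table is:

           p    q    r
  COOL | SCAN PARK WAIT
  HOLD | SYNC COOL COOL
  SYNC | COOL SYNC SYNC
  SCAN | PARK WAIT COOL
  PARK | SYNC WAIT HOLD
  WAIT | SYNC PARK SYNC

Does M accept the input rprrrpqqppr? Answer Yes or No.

Trace: COOL -r-> WAIT -p-> SYNC -r-> SYNC -r-> SYNC -r-> SYNC -p-> COOL -q-> PARK -q-> WAIT -p-> SYNC -p-> COOL -r-> WAIT
End state WAIT is accepting.

Yes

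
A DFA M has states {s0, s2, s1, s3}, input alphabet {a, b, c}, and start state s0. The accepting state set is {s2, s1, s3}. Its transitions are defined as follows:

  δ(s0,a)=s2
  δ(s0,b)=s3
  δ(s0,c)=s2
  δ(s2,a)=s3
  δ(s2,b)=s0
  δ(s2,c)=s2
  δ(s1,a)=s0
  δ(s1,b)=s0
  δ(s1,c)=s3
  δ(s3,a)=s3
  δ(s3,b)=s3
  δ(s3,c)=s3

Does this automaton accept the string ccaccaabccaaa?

Yes

Trace: s0 -c-> s2 -c-> s2 -a-> s3 -c-> s3 -c-> s3 -a-> s3 -a-> s3 -b-> s3 -c-> s3 -c-> s3 -a-> s3 -a-> s3 -a-> s3
End state s3 is accepting.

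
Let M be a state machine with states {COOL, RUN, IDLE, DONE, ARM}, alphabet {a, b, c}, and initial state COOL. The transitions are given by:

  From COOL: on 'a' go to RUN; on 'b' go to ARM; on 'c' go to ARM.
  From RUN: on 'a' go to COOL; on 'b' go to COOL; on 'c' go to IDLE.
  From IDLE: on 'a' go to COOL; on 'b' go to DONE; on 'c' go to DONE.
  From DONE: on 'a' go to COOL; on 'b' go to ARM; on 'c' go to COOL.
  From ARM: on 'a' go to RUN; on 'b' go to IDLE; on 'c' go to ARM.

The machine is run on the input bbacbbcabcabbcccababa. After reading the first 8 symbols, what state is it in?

Trace: COOL -b-> ARM -b-> IDLE -a-> COOL -c-> ARM -b-> IDLE -b-> DONE -c-> COOL -a-> RUN
After 8 symbols: RUN.

RUN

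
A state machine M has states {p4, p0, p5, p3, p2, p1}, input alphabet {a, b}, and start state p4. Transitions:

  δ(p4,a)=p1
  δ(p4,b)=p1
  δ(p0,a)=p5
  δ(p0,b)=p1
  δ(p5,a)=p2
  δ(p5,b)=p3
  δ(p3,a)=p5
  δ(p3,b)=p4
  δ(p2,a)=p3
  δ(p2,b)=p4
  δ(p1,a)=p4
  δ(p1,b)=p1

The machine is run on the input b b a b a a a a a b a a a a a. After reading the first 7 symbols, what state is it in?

start at p4
read 'b': p4 → p1
read 'b': p1 → p1
read 'a': p1 → p4
read 'b': p4 → p1
read 'a': p1 → p4
read 'a': p4 → p1
read 'a': p1 → p4
After 7 symbols: p4.

p4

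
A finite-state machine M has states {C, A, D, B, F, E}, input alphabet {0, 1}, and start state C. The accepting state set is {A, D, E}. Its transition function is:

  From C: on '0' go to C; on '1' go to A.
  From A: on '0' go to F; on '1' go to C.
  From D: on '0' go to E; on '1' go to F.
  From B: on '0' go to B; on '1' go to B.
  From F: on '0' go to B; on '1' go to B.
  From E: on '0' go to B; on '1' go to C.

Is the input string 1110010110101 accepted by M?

No

start at C
read '1': C → A
read '1': A → C
read '1': C → A
read '0': A → F
read '0': F → B
read '1': B → B
read '0': B → B
read '1': B → B
read '1': B → B
read '0': B → B
read '1': B → B
read '0': B → B
read '1': B → B
End state B is not accepting.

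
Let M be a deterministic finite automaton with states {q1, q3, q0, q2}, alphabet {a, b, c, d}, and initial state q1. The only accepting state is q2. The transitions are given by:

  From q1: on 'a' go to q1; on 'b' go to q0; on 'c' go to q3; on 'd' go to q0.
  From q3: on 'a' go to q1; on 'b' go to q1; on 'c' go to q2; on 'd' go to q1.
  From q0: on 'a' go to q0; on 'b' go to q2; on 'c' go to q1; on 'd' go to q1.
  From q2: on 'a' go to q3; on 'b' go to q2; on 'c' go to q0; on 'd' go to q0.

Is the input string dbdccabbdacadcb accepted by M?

No

start at q1
read 'd': q1 → q0
read 'b': q0 → q2
read 'd': q2 → q0
read 'c': q0 → q1
read 'c': q1 → q3
read 'a': q3 → q1
read 'b': q1 → q0
read 'b': q0 → q2
read 'd': q2 → q0
read 'a': q0 → q0
read 'c': q0 → q1
read 'a': q1 → q1
read 'd': q1 → q0
read 'c': q0 → q1
read 'b': q1 → q0
End state q0 is not accepting.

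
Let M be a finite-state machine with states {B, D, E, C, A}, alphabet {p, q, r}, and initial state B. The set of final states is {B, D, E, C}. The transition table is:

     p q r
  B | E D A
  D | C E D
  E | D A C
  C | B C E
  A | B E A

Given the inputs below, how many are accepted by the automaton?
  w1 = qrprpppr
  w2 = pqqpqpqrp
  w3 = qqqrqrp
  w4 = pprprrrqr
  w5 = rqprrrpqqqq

3

w1:
  start at B
  read 'q': B → D
  read 'r': D → D
  read 'p': D → C
  read 'r': C → E
  read 'p': E → D
  read 'p': D → C
  read 'p': C → B
  read 'r': B → A
  end A, rejected
w2:
  start at B
  read 'p': B → E
  read 'q': E → A
  read 'q': A → E
  read 'p': E → D
  read 'q': D → E
  read 'p': E → D
  read 'q': D → E
  read 'r': E → C
  read 'p': C → B
  end B, accepted
w3:
  start at B
  read 'q': B → D
  read 'q': D → E
  read 'q': E → A
  read 'r': A → A
  read 'q': A → E
  read 'r': E → C
  read 'p': C → B
  end B, accepted
w4:
  start at B
  read 'p': B → E
  read 'p': E → D
  read 'r': D → D
  read 'p': D → C
  read 'r': C → E
  read 'r': E → C
  read 'r': C → E
  read 'q': E → A
  read 'r': A → A
  end A, rejected
w5:
  start at B
  read 'r': B → A
  read 'q': A → E
  read 'p': E → D
  read 'r': D → D
  read 'r': D → D
  read 'r': D → D
  read 'p': D → C
  read 'q': C → C
  read 'q': C → C
  read 'q': C → C
  read 'q': C → C
  end C, accepted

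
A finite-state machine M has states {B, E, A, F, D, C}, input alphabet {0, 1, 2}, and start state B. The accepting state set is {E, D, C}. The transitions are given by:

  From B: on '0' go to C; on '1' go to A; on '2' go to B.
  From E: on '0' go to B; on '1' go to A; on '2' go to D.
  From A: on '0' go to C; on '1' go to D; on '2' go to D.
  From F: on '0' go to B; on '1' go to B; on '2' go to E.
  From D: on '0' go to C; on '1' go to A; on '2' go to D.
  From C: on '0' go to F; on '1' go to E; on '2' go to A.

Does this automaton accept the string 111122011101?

B → A → D → A → D → D → D → C → E → A → D → C → E
End state E is accepting.

Yes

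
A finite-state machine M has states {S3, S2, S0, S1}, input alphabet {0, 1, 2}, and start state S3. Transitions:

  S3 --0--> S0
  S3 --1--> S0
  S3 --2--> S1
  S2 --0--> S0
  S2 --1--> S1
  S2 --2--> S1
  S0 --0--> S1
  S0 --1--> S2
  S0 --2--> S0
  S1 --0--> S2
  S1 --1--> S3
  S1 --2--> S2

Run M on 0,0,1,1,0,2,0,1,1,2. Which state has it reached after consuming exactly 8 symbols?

S2

S3 → S0 → S1 → S3 → S0 → S1 → S2 → S0 → S2
After 8 symbols: S2.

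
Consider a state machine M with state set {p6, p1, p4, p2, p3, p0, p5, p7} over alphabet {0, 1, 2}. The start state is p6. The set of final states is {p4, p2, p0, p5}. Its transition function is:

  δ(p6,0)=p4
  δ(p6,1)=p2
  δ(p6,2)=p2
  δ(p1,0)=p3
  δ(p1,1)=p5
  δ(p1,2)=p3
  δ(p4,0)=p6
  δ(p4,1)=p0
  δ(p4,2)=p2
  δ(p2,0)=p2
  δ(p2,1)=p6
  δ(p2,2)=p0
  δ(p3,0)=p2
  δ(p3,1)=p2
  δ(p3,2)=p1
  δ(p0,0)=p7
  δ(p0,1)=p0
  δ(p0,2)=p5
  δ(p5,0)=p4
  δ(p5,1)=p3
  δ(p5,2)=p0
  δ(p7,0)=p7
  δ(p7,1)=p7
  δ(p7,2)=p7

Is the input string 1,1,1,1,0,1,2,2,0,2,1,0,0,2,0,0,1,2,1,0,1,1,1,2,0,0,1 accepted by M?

p6 → p2 → p6 → p2 → p6 → p4 → p0 → p5 → p0 → p7 → p7 → p7 → p7 → p7 → p7 → p7 → p7 → p7 → p7 → p7 → p7 → p7 → p7 → p7 → p7 → p7 → p7 → p7
End state p7 is not accepting.

No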